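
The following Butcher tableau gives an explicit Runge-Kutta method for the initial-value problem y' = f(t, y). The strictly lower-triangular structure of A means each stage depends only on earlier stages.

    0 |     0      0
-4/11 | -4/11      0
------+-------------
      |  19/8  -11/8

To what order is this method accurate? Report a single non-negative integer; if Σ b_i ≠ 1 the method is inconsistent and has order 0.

2

b = (19/8, -11/8)
c = (0, -4/11)
Σ b_i: 19/8·1 + (-11/8)·1 = 1 ✓
b·c: (-11/8)·(-4/11) = 1/2 ✓; 2 stages ⇒ order 2.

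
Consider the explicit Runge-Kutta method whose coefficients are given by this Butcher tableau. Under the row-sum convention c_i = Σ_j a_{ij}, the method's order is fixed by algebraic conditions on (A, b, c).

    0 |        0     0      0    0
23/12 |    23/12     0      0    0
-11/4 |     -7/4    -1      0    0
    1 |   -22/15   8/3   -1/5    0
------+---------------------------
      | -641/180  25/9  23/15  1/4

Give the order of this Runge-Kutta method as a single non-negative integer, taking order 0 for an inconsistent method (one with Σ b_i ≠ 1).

b = (-641/180, 25/9, 23/15, 1/4)
c = (0, 23/12, -11/4, 1)
Ac = (0, 0, -23/12, 1019/180)
Σ b_i: (-641/180)·1 + 25/9·1 + 23/15·1 + 1/4·1 = 1 ✓
b·c: 25/9·23/12 + 23/15·(-11/4) + 1/4·1 = 733/540 ≠ 1/2 ⇒ order 1.

1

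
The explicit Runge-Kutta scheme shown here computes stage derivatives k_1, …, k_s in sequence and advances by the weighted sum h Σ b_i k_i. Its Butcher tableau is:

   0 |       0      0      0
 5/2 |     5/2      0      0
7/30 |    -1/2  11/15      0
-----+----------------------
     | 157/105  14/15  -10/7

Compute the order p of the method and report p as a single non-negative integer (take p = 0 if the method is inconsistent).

b = (157/105, 14/15, -10/7)
c = (0, 5/2, 7/30)
Ac = (0, 0, 11/6)
Σ b_i: 157/105·1 + 14/15·1 + (-10/7)·1 = 1 ✓
b·c: 14/15·5/2 + (-10/7)·7/30 = 2 ≠ 1/2 ⇒ order 1.

1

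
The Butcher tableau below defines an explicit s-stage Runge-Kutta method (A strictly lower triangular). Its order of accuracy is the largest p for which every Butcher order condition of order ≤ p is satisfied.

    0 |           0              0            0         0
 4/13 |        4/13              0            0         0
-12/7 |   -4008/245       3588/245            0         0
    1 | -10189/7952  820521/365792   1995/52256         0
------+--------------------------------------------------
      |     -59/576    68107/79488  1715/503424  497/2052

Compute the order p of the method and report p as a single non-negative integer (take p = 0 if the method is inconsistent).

4

b = (-59/576, 68107/79488, 1715/503424, 497/2052)
c = (0, 4/13, -12/7, 1)
Ac = (0, 0, 1104/245, 621/994)
Σ b_i: (-59/576)·1 + 68107/79488·1 + 1715/503424·1 + 497/2052·1 = 1 ✓
b·c: 68107/79488·4/13 + 1715/503424·(-12/7) + 497/2052·1 = 1/2 ✓
b·c²: 68107/79488·16/169 + 1715/503424·144/49 + 497/2052·1 = 1/3 ✓
b·Ac: 1715/503424·1104/245 + 497/2052·621/994 = 1/6 ✓
b·c³: 68107/79488·64/2197 + 1715/503424·(-1728/343) + 497/2052·1 = 1/4 ✓
b·(c∘Ac): 1715/503424·(-13248/1715) + 497/2052·621/994 = 1/8 ✓
b·Ac²: 1715/503424·4416/3185 + 497/2052·2097/6461 = 1/12 ✓
b·A²c: 497/2052·171/994 = 1/24 ✓; 4 stages ⇒ order 4.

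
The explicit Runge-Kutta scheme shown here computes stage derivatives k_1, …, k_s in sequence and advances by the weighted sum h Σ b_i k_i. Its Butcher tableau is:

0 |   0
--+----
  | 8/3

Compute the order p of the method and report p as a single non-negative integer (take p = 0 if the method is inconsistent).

0

b = (8/3)
c = (0)
Σ b_i: 8/3·1 = 8/3 ≠ 1 ⇒ order 0.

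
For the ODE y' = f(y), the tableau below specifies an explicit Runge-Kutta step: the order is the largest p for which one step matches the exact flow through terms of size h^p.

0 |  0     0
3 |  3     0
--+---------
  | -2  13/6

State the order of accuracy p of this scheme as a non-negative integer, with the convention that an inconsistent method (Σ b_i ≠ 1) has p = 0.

b = (-2, 13/6)
c = (0, 3)
Σ b_i: (-2)·1 + 13/6·1 = 1/6 ≠ 1 ⇒ order 0.

0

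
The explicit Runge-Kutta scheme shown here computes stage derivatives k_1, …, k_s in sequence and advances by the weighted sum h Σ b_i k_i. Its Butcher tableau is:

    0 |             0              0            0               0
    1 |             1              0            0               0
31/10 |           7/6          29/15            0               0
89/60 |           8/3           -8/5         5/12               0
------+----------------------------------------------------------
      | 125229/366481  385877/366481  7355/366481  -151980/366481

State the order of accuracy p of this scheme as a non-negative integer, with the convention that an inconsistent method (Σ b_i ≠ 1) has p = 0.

3

b = (125229/366481, 385877/366481, 7355/366481, -151980/366481)
c = (0, 1, 31/10, 89/60)
Ac = (0, 0, 29/15, -37/120)
Σ b_i: 125229/366481·1 + 385877/366481·1 + 7355/366481·1 + (-151980/366481)·1 = 1 ✓
b·c: 385877/366481·1 + 7355/366481·31/10 + (-151980/366481)·89/60 = 1/2 ✓
b·c²: 385877/366481·1 + 7355/366481·961/100 + (-151980/366481)·7921/3600 = 1/3 ✓
b·Ac: 7355/366481·29/15 + (-151980/366481)·(-37/120) = 1/6 ✓
b·c³: 385877/366481·1 + 7355/366481·29791/1000 + (-151980/366481)·704969/216000 = 392276821/1319331600 ≠ 1/4 ⇒ order 3.
b·(c∘Ac): 7355/366481·899/150 + (-151980/366481)·(-3293/7200) = 2726177/8795544 ≠ 1/8
b·Ac²: 7355/366481·29/15 + (-151980/366481)·577/240 = -4213987/4397772 ≠ 1/12
b·A²c: (-151980/366481)·29/36 = -367285/1099443 ≠ 1/24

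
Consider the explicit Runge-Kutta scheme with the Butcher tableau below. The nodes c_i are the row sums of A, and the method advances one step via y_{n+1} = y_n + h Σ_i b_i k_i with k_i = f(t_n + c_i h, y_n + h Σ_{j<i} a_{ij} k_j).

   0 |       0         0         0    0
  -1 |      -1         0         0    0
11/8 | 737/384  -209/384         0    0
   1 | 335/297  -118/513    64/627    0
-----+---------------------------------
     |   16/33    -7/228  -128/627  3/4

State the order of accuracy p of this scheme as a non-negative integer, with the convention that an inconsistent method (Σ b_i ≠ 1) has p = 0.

4

b = (16/33, -7/228, -128/627, 3/4)
c = (0, -1, 11/8, 1)
Ac = (0, 0, 209/384, 10/27)
Σ b_i: 16/33·1 + (-7/228)·1 + (-128/627)·1 + 3/4·1 = 1 ✓
b·c: (-7/228)·(-1) + (-128/627)·11/8 + 3/4·1 = 1/2 ✓
b·c²: (-7/228)·1 + (-128/627)·121/64 + 3/4·1 = 1/3 ✓
b·Ac: (-128/627)·209/384 + 3/4·10/27 = 1/6 ✓
b·c³: (-7/228)·(-1) + (-128/627)·1331/512 + 3/4·1 = 1/4 ✓
b·(c∘Ac): (-128/627)·2299/3072 + 3/4·10/27 = 1/8 ✓
b·Ac²: (-128/627)·(-209/384) + 3/4·(-1/27) = 1/12 ✓
b·A²c: 3/4·1/18 = 1/24 ✓; 4 stages ⇒ order 4.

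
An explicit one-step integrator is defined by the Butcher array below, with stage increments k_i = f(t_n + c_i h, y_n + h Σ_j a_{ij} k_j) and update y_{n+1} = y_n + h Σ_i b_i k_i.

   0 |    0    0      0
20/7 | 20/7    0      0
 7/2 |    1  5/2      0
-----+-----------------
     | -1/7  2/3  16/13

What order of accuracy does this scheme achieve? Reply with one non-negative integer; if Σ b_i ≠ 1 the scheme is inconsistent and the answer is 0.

b = (-1/7, 2/3, 16/13)
c = (0, 20/7, 7/2)
Ac = (0, 0, 50/7)
Σ b_i: (-1/7)·1 + 2/3·1 + 16/13·1 = 479/273 ≠ 1 ⇒ order 0.

0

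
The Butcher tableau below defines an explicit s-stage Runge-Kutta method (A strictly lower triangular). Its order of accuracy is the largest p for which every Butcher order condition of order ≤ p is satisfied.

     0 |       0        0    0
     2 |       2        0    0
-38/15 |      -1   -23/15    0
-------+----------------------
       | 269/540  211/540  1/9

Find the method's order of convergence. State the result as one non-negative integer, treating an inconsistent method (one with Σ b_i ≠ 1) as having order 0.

b = (269/540, 211/540, 1/9)
c = (0, 2, -38/15)
Ac = (0, 0, -46/15)
Σ b_i: 269/540·1 + 211/540·1 + 1/9·1 = 1 ✓
b·c: 211/540·2 + 1/9·(-38/15) = 1/2 ✓
b·c²: 211/540·4 + 1/9·1444/225 = 4609/2025 ≠ 1/3 ⇒ order 2.
b·Ac: 1/9·(-46/15) = -46/135 ≠ 1/6

2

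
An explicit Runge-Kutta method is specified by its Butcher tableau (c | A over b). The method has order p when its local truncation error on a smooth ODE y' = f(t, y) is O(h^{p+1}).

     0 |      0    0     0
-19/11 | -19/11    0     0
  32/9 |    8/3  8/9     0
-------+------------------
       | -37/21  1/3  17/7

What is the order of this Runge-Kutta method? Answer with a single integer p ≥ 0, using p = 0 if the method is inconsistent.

1

b = (-37/21, 1/3, 17/7)
c = (0, -19/11, 32/9)
Ac = (0, 0, -152/99)
Σ b_i: (-37/21)·1 + 1/3·1 + 17/7·1 = 1 ✓
b·c: 1/3·(-19/11) + 17/7·32/9 = 5585/693 ≠ 1/2 ⇒ order 1.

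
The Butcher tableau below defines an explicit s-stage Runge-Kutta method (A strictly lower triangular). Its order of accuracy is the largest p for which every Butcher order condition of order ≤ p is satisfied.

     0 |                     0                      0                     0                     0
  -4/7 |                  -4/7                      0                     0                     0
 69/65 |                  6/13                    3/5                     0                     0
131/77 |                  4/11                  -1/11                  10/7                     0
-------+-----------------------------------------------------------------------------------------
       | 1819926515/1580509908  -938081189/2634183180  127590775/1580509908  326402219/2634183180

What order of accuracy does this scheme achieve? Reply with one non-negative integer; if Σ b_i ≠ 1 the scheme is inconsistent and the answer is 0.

b = (1819926515/1580509908, -938081189/2634183180, 127590775/1580509908, 326402219/2634183180)
c = (0, -4/7, 69/65, 131/77)
Ac = (0, 0, -12/35, 1570/1001)
Σ b_i: 1819926515/1580509908·1 + (-938081189/2634183180)·1 + 127590775/1580509908·1 + 326402219/2634183180·1 = 1 ✓
b·c: (-938081189/2634183180)·(-4/7) + 127590775/1580509908·69/65 + 326402219/2634183180·131/77 = 1/2 ✓
b·c²: (-938081189/2634183180)·16/49 + 127590775/1580509908·4761/4225 + 326402219/2634183180·17161/5929 = 1/3 ✓
b·Ac: 127590775/1580509908·(-12/35) + 326402219/2634183180·1570/1001 = 1/6 ✓
b·c³: (-938081189/2634183180)·(-64/343) + 127590775/1580509908·328509/274625 + 326402219/2634183180·2248091/456533 = 548891496403/709912367010 ≠ 1/4 ⇒ order 3.
b·(c∘Ac): 127590775/1580509908·(-828/2275) + 326402219/2634183180·205670/77077 = 3888475159/12907497582 ≠ 1/8
b·Ac²: 127590775/1580509908·48/245 + 326402219/2634183180·719674/455455 = 295895676707/1398312238050 ≠ 1/12
b·A²c: 326402219/2634183180·(-24/49) = -652804438/10756247985 ≠ 1/24

3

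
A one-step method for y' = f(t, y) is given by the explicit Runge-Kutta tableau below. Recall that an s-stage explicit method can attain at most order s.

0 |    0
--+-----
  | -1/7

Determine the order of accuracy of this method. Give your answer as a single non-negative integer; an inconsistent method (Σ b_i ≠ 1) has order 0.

0

b = (-1/7)
c = (0)
Σ b_i: (-1/7)·1 = -1/7 ≠ 1 ⇒ order 0.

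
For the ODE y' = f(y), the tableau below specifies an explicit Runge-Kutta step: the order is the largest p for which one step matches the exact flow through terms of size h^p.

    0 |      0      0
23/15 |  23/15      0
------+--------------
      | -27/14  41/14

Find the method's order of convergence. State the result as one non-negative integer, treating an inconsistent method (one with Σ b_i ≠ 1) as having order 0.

1

b = (-27/14, 41/14)
c = (0, 23/15)
Σ b_i: (-27/14)·1 + 41/14·1 = 1 ✓
b·c: 41/14·23/15 = 943/210 ≠ 1/2 ⇒ order 1.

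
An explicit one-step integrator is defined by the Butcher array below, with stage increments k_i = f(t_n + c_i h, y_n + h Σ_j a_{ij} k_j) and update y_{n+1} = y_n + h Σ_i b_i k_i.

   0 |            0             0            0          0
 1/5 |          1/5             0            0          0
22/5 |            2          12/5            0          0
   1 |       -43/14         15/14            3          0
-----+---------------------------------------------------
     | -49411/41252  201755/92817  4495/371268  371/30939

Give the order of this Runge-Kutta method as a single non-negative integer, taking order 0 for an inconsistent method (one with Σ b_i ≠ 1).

3

b = (-49411/41252, 201755/92817, 4495/371268, 371/30939)
c = (0, 1/5, 22/5, 1)
Ac = (0, 0, 12/25, 939/70)
Σ b_i: (-49411/41252)·1 + 201755/92817·1 + 4495/371268·1 + 371/30939·1 = 1 ✓
b·c: 201755/92817·1/5 + 4495/371268·22/5 + 371/30939·1 = 1/2 ✓
b·c²: 201755/92817·1/25 + 4495/371268·484/25 + 371/30939·1 = 1/3 ✓
b·Ac: 4495/371268·12/25 + 371/30939·939/70 = 1/6 ✓
b·c³: 201755/92817·1/125 + 4495/371268·10648/125 + 371/30939·1 = 820438/773475 ≠ 1/4 ⇒ order 3.
b·(c∘Ac): 4495/371268·264/125 + 371/30939·939/70 = 288391/1546950 ≠ 1/8
b·Ac²: 4495/371268·12/125 + 371/30939·20343/350 = 1079977/1546950 ≠ 1/12
b·A²c: 371/30939·36/25 = 4452/257825 ≠ 1/24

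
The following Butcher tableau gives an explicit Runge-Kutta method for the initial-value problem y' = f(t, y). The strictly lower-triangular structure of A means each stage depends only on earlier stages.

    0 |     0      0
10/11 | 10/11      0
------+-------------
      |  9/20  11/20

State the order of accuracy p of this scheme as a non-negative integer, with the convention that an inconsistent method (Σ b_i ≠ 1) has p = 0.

b = (9/20, 11/20)
c = (0, 10/11)
Σ b_i: 9/20·1 + 11/20·1 = 1 ✓
b·c: 11/20·10/11 = 1/2 ✓; 2 stages ⇒ order 2.

2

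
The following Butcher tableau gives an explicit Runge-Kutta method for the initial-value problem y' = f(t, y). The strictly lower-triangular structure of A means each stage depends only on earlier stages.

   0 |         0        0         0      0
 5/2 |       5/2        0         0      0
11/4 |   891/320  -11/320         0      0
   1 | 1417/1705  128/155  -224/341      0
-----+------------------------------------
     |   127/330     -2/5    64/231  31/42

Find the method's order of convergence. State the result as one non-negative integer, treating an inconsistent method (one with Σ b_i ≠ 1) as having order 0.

b = (127/330, -2/5, 64/231, 31/42)
c = (0, 5/2, 11/4, 1)
Ac = (0, 0, -11/128, 8/31)
Σ b_i: 127/330·1 + (-2/5)·1 + 64/231·1 + 31/42·1 = 1 ✓
b·c: (-2/5)·5/2 + 64/231·11/4 + 31/42·1 = 1/2 ✓
b·c²: (-2/5)·25/4 + 64/231·121/16 + 31/42·1 = 1/3 ✓
b·Ac: 64/231·(-11/128) + 31/42·8/31 = 1/6 ✓
b·c³: (-2/5)·125/8 + 64/231·1331/64 + 31/42·1 = 1/4 ✓
b·(c∘Ac): 64/231·(-121/512) + 31/42·8/31 = 1/8 ✓
b·Ac²: 64/231·(-55/256) + 31/42·6/31 = 1/12 ✓
b·A²c: 31/42·7/124 = 1/24 ✓; 4 stages ⇒ order 4.

4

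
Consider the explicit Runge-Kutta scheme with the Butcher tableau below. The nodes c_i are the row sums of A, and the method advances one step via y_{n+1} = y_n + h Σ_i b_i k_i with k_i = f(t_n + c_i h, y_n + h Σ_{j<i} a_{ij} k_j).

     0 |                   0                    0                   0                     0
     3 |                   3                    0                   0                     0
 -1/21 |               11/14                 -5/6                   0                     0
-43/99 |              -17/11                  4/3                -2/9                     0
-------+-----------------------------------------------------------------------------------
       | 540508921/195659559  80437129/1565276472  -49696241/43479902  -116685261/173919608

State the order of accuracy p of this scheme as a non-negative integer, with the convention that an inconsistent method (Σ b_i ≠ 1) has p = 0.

3

b = (540508921/195659559, 80437129/1565276472, -49696241/43479902, -116685261/173919608)
c = (0, 3, -1/21, -43/99)
Ac = (0, 0, -5/2, 758/189)
Σ b_i: 540508921/195659559·1 + 80437129/1565276472·1 + (-49696241/43479902)·1 + (-116685261/173919608)·1 = 1 ✓
b·c: 80437129/1565276472·3 + (-49696241/43479902)·(-1/21) + (-116685261/173919608)·(-43/99) = 1/2 ✓
b·c²: 80437129/1565276472·9 + (-49696241/43479902)·1/441 + (-116685261/173919608)·1849/9801 = 1/3 ✓
b·Ac: (-49696241/43479902)·(-5/2) + (-116685261/173919608)·758/189 = 1/6 ✓
b·c³: 80437129/1565276472·27 + (-49696241/43479902)·(-1/9261) + (-116685261/173919608)·(-79507/970299) = 55886666611/38740592682 ≠ 1/4 ⇒ order 3.
b·(c∘Ac): (-49696241/43479902)·5/42 + (-116685261/173919608)·(-32594/18711) = 1212282067/1173957354 ≠ 1/8
b·Ac²: (-49696241/43479902)·(-15/2) + (-116685261/173919608)·47626/3969 = 1428885617/2739233826 ≠ 1/12
b·A²c: (-116685261/173919608)·5/9 = -64825145/173919608 ≠ 1/24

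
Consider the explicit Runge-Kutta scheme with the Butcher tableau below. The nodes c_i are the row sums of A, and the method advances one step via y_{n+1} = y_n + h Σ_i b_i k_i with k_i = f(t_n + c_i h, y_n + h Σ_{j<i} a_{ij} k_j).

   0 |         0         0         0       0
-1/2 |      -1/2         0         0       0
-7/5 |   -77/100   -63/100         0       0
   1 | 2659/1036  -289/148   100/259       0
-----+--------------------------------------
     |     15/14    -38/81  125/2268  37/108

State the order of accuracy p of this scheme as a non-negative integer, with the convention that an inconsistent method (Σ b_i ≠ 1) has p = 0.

b = (15/14, -38/81, 125/2268, 37/108)
c = (0, -1/2, -7/5, 1)
Ac = (0, 0, 63/200, 129/296)
Σ b_i: 15/14·1 + (-38/81)·1 + 125/2268·1 + 37/108·1 = 1 ✓
b·c: (-38/81)·(-1/2) + 125/2268·(-7/5) + 37/108·1 = 1/2 ✓
b·c²: (-38/81)·1/4 + 125/2268·49/25 + 37/108·1 = 1/3 ✓
b·Ac: 125/2268·63/200 + 37/108·129/296 = 1/6 ✓
b·c³: (-38/81)·(-1/8) + 125/2268·(-343/125) + 37/108·1 = 1/4 ✓
b·(c∘Ac): 125/2268·(-441/1000) + 37/108·129/296 = 1/8 ✓
b·Ac²: 125/2268·(-63/400) + 37/108·159/592 = 1/12 ✓
b·A²c: 37/108·9/74 = 1/24 ✓; 4 stages ⇒ order 4.

4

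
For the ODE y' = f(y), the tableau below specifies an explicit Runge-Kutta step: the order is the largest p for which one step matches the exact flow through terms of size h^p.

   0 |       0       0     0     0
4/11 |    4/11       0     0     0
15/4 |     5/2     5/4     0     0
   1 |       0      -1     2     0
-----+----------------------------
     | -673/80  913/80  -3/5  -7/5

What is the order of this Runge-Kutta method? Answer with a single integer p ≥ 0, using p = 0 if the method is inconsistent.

b = (-673/80, 913/80, -3/5, -7/5)
c = (0, 4/11, 15/4, 1)
Ac = (0, 0, 5/11, 157/22)
Σ b_i: (-673/80)·1 + 913/80·1 + (-3/5)·1 + (-7/5)·1 = 1 ✓
b·c: 913/80·4/11 + (-3/5)·15/4 + (-7/5)·1 = 1/2 ✓
b·c²: 913/80·16/121 + (-3/5)·225/16 + (-7/5)·1 = -7329/880 ≠ 1/3 ⇒ order 2.
b·Ac: (-3/5)·5/11 + (-7/5)·157/22 = -1129/110 ≠ 1/6

2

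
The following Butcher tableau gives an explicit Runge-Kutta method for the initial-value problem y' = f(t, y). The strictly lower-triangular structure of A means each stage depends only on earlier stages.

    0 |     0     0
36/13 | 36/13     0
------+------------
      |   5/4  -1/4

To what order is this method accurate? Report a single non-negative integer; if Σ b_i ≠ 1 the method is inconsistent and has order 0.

b = (5/4, -1/4)
c = (0, 36/13)
Σ b_i: 5/4·1 + (-1/4)·1 = 1 ✓
b·c: (-1/4)·36/13 = -9/13 ≠ 1/2 ⇒ order 1.

1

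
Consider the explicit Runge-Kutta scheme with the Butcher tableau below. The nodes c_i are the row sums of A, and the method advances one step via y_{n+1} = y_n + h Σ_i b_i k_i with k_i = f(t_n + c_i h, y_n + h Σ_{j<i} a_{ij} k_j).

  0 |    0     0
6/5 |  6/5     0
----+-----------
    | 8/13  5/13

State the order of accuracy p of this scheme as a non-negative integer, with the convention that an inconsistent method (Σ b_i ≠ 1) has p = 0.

b = (8/13, 5/13)
c = (0, 6/5)
Σ b_i: 8/13·1 + 5/13·1 = 1 ✓
b·c: 5/13·6/5 = 6/13 ≠ 1/2 ⇒ order 1.

1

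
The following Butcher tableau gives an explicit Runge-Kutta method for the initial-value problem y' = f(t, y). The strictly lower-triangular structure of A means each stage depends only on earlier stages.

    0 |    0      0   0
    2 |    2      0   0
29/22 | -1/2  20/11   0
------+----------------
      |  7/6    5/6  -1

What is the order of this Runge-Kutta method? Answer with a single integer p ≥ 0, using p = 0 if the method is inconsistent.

b = (7/6, 5/6, -1)
c = (0, 2, 29/22)
Ac = (0, 0, 40/11)
Σ b_i: 7/6·1 + 5/6·1 + (-1)·1 = 1 ✓
b·c: 5/6·2 + (-1)·29/22 = 23/66 ≠ 1/2 ⇒ order 1.

1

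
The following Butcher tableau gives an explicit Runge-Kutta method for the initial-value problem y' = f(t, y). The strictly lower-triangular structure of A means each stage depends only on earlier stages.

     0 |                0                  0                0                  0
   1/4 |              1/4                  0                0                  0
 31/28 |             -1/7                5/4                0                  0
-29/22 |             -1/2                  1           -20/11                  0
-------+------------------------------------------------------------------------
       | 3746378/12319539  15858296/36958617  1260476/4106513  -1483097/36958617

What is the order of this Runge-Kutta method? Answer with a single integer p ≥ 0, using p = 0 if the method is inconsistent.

3

b = (3746378/12319539, 15858296/36958617, 1260476/4106513, -1483097/36958617)
c = (0, 1/4, 31/28, -29/22)
Ac = (0, 0, 5/16, -543/308)
Σ b_i: 3746378/12319539·1 + 15858296/36958617·1 + 1260476/4106513·1 + (-1483097/36958617)·1 = 1 ✓
b·c: 15858296/36958617·1/4 + 1260476/4106513·31/28 + (-1483097/36958617)·(-29/22) = 1/2 ✓
b·c²: 15858296/36958617·1/16 + 1260476/4106513·961/784 + (-1483097/36958617)·841/484 = 1/3 ✓
b·Ac: 1260476/4106513·5/16 + (-1483097/36958617)·(-543/308) = 1/6 ✓
b·c³: 15858296/36958617·1/64 + 1260476/4106513·29791/21952 + (-1483097/36958617)·(-24389/10648) = 7819127333/15177672048 ≠ 1/4 ⇒ order 3.
b·(c∘Ac): 1260476/4106513·155/448 + (-1483097/36958617)·15747/6776 = 2550907/197112624 ≠ 1/8
b·Ac²: 1260476/4106513·5/64 + (-1483097/36958617)·(-18681/8624) = 76512871/689894184 ≠ 1/12
b·A²c: (-1483097/36958617)·(-25/44) = 3370675/147834468 ≠ 1/24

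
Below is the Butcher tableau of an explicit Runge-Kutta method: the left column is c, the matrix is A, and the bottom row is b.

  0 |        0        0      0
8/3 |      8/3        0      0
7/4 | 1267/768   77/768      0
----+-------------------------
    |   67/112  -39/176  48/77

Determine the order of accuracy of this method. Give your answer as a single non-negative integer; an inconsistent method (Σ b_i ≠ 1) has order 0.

b = (67/112, -39/176, 48/77)
c = (0, 8/3, 7/4)
Ac = (0, 0, 77/288)
Σ b_i: 67/112·1 + (-39/176)·1 + 48/77·1 = 1 ✓
b·c: (-39/176)·8/3 + 48/77·7/4 = 1/2 ✓
b·c²: (-39/176)·64/9 + 48/77·49/16 = 1/3 ✓
b·Ac: 48/77·77/288 = 1/6 ✓; 3 stages ⇒ order 3.

3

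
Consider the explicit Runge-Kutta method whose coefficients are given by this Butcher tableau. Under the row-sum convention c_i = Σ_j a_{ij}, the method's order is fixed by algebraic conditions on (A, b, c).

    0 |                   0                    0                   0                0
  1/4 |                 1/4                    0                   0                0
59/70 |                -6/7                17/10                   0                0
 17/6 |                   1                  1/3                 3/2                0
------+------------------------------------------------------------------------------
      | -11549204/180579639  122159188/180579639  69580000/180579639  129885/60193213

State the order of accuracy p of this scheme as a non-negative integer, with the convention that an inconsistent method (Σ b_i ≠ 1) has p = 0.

b = (-11549204/180579639, 122159188/180579639, 69580000/180579639, 129885/60193213)
c = (0, 1/4, 59/70, 17/6)
Ac = (0, 0, 17/40, 283/210)
Σ b_i: (-11549204/180579639)·1 + 122159188/180579639·1 + 69580000/180579639·1 + 129885/60193213·1 = 1 ✓
b·c: 122159188/180579639·1/4 + 69580000/180579639·59/70 + 129885/60193213·17/6 = 1/2 ✓
b·c²: 122159188/180579639·1/16 + 69580000/180579639·3481/4900 + 129885/60193213·289/36 = 1/3 ✓
b·Ac: 69580000/180579639·17/40 + 129885/60193213·283/210 = 1/6 ✓
b·c³: 122159188/180579639·1/64 + 69580000/180579639·205379/343000 + 129885/60193213·4913/216 = 17617885067/60674758704 ≠ 1/4 ⇒ order 3.
b·(c∘Ac): 69580000/180579639·1003/2800 + 129885/60193213·4811/1260 = 35216469/240772852 ≠ 1/8
b·Ac²: 69580000/180579639·17/160 + 129885/60193213·63883/58800 = 4377079813/101124597840 ≠ 1/12
b·A²c: 129885/60193213·51/80 = 1324827/963091408 ≠ 1/24

3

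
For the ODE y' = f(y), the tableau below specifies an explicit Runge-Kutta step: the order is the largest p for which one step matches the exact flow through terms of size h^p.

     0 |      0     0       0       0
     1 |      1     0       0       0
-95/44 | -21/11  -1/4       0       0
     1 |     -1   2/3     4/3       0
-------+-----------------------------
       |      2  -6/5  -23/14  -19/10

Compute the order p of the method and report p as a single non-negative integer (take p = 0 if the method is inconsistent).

0

b = (2, -6/5, -23/14, -19/10)
c = (0, 1, -95/44, 1)
Ac = (0, 0, -1/4, -73/33)
Σ b_i: 2·1 + (-6/5)·1 + (-23/14)·1 + (-19/10)·1 = -96/35 ≠ 1 ⇒ order 0.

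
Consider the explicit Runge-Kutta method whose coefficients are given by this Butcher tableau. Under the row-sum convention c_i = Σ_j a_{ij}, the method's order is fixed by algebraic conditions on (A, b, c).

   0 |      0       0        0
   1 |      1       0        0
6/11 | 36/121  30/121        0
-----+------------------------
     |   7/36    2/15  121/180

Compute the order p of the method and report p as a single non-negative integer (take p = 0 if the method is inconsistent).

3

b = (7/36, 2/15, 121/180)
c = (0, 1, 6/11)
Ac = (0, 0, 30/121)
Σ b_i: 7/36·1 + 2/15·1 + 121/180·1 = 1 ✓
b·c: 2/15·1 + 121/180·6/11 = 1/2 ✓
b·c²: 2/15·1 + 121/180·36/121 = 1/3 ✓
b·Ac: 121/180·30/121 = 1/6 ✓; 3 stages ⇒ order 3.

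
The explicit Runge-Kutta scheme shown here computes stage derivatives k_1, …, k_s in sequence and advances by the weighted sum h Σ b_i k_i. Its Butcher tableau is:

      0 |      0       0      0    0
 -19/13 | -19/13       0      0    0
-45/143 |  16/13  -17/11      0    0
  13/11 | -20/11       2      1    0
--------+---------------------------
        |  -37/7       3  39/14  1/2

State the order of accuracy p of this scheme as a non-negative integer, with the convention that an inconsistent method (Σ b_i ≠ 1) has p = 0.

1

b = (-37/7, 3, 39/14, 1/2)
c = (0, -19/13, -45/143, 13/11)
Ac = (0, 0, 323/143, -463/143)
Σ b_i: (-37/7)·1 + 3·1 + 39/14·1 + 1/2·1 = 1 ✓
b·c: 3·(-19/13) + 39/14·(-45/143) + 1/2·13/11 = -425/91 ≠ 1/2 ⇒ order 1.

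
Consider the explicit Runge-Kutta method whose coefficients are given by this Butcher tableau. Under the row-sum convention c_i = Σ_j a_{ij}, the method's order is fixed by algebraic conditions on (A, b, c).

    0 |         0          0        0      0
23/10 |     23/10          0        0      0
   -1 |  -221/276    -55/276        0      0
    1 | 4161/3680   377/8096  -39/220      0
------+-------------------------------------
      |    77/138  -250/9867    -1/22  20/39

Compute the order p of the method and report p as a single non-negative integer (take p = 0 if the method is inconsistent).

b = (77/138, -250/9867, -1/22, 20/39)
c = (0, 23/10, -1, 1)
Ac = (0, 0, -11/24, 91/320)
Σ b_i: 77/138·1 + (-250/9867)·1 + (-1/22)·1 + 20/39·1 = 1 ✓
b·c: (-250/9867)·23/10 + (-1/22)·(-1) + 20/39·1 = 1/2 ✓
b·c²: (-250/9867)·529/100 + (-1/22)·1 + 20/39·1 = 1/3 ✓
b·Ac: (-1/22)·(-11/24) + 20/39·91/320 = 1/6 ✓
b·c³: (-250/9867)·12167/1000 + (-1/22)·(-1) + 20/39·1 = 1/4 ✓
b·(c∘Ac): (-1/22)·11/24 + 20/39·91/320 = 1/8 ✓
b·Ac²: (-1/22)·(-253/240) + 20/39·221/3200 = 1/12 ✓
b·A²c: 20/39·13/160 = 1/24 ✓; 4 stages ⇒ order 4.

4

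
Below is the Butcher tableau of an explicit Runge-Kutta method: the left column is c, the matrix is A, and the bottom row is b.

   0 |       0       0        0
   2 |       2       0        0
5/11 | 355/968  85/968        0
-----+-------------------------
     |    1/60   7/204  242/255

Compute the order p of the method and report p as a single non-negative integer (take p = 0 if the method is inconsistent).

b = (1/60, 7/204, 242/255)
c = (0, 2, 5/11)
Ac = (0, 0, 85/484)
Σ b_i: 1/60·1 + 7/204·1 + 242/255·1 = 1 ✓
b·c: 7/204·2 + 242/255·5/11 = 1/2 ✓
b·c²: 7/204·4 + 242/255·25/121 = 1/3 ✓
b·Ac: 242/255·85/484 = 1/6 ✓; 3 stages ⇒ order 3.

3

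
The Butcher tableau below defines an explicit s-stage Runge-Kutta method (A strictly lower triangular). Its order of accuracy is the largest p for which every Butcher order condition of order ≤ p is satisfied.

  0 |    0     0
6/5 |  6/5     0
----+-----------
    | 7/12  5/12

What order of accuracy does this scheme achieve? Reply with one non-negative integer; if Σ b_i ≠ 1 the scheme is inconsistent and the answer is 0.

b = (7/12, 5/12)
c = (0, 6/5)
Σ b_i: 7/12·1 + 5/12·1 = 1 ✓
b·c: 5/12·6/5 = 1/2 ✓; 2 stages ⇒ order 2.

2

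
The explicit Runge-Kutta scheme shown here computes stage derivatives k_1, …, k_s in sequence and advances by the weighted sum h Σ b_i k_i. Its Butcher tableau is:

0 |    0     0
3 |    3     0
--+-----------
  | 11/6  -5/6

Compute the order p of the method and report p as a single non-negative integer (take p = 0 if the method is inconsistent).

1

b = (11/6, -5/6)
c = (0, 3)
Σ b_i: 11/6·1 + (-5/6)·1 = 1 ✓
b·c: (-5/6)·3 = -5/2 ≠ 1/2 ⇒ order 1.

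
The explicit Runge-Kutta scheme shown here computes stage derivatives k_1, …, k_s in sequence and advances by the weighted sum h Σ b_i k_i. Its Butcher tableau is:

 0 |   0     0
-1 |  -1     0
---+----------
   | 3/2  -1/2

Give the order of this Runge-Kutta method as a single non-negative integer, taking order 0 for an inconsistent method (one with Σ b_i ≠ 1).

b = (3/2, -1/2)
c = (0, -1)
Σ b_i: 3/2·1 + (-1/2)·1 = 1 ✓
b·c: (-1/2)·(-1) = 1/2 ✓; 2 stages ⇒ order 2.

2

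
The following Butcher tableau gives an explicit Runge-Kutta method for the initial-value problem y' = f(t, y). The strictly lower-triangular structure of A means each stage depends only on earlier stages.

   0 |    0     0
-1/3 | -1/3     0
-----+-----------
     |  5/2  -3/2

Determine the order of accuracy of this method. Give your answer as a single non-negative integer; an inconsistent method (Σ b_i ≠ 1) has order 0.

b = (5/2, -3/2)
c = (0, -1/3)
Σ b_i: 5/2·1 + (-3/2)·1 = 1 ✓
b·c: (-3/2)·(-1/3) = 1/2 ✓; 2 stages ⇒ order 2.

2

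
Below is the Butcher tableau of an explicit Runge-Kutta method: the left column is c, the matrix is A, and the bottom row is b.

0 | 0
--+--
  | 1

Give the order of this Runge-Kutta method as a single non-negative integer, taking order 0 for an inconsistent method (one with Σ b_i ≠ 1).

b = (1)
c = (0)
Σ b_i: 1·1 = 1 ✓; 1 stage ⇒ order 1.

1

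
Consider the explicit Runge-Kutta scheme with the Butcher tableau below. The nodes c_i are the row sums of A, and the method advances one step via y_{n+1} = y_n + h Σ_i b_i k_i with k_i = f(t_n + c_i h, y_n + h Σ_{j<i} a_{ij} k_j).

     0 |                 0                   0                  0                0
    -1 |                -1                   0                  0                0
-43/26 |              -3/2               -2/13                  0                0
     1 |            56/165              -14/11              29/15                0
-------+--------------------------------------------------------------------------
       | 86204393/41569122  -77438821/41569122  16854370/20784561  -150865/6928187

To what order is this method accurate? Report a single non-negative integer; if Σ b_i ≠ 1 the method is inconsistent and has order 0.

3

b = (86204393/41569122, -77438821/41569122, 16854370/20784561, -150865/6928187)
c = (0, -1, -43/26, 1)
Ac = (0, 0, 2/13, -8257/4290)
Σ b_i: 86204393/41569122·1 + (-77438821/41569122)·1 + 16854370/20784561·1 + (-150865/6928187)·1 = 1 ✓
b·c: (-77438821/41569122)·(-1) + 16854370/20784561·(-43/26) + (-150865/6928187)·1 = 1/2 ✓
b·c²: (-77438821/41569122)·1 + 16854370/20784561·1849/676 + (-150865/6928187)·1 = 1/3 ✓
b·Ac: 16854370/20784561·2/13 + (-150865/6928187)·(-8257/4290) = 1/6 ✓
b·c³: (-77438821/41569122)·(-1) + 16854370/20784561·(-79507/17576) + (-150865/6928187)·1 = -658247383/360265724 ≠ 1/4 ⇒ order 3.
b·(c∘Ac): 16854370/20784561·(-43/169) + (-150865/6928187)·(-8257/4290) = -6834553/41569122 ≠ 1/8
b·Ac²: 16854370/20784561·(-2/13) + (-150865/6928187)·447871/111540 = -2636043/12422956 ≠ 1/12
b·A²c: (-150865/6928187)·58/195 = -4642/716709 ≠ 1/24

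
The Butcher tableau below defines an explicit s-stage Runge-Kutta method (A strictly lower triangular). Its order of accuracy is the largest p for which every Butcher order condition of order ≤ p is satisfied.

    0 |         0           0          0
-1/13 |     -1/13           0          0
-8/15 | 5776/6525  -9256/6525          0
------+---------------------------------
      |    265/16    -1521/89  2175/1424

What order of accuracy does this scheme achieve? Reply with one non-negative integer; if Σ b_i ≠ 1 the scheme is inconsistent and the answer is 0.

3

b = (265/16, -1521/89, 2175/1424)
c = (0, -1/13, -8/15)
Ac = (0, 0, 712/6525)
Σ b_i: 265/16·1 + (-1521/89)·1 + 2175/1424·1 = 1 ✓
b·c: (-1521/89)·(-1/13) + 2175/1424·(-8/15) = 1/2 ✓
b·c²: (-1521/89)·1/169 + 2175/1424·64/225 = 1/3 ✓
b·Ac: 2175/1424·712/6525 = 1/6 ✓; 3 stages ⇒ order 3.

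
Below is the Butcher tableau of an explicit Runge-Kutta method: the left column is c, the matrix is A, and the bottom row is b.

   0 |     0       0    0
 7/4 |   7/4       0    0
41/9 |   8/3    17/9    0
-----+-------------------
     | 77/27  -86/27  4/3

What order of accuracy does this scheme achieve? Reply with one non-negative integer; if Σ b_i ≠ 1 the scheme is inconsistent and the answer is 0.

b = (77/27, -86/27, 4/3)
c = (0, 7/4, 41/9)
Ac = (0, 0, 119/36)
Σ b_i: 77/27·1 + (-86/27)·1 + 4/3·1 = 1 ✓
b·c: (-86/27)·7/4 + 4/3·41/9 = 1/2 ✓
b·c²: (-86/27)·49/16 + 4/3·1681/81 = 34829/1944 ≠ 1/3 ⇒ order 2.
b·Ac: 4/3·119/36 = 119/27 ≠ 1/6

2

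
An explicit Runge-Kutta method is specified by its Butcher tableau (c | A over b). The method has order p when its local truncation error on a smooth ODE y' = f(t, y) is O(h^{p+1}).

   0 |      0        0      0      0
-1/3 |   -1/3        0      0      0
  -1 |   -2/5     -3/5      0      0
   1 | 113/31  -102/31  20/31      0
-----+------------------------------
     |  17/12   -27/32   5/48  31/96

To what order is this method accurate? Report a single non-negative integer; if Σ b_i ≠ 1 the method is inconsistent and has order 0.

b = (17/12, -27/32, 5/48, 31/96)
c = (0, -1/3, -1, 1)
Ac = (0, 0, 1/5, 14/31)
Σ b_i: 17/12·1 + (-27/32)·1 + 5/48·1 + 31/96·1 = 1 ✓
b·c: (-27/32)·(-1/3) + 5/48·(-1) + 31/96·1 = 1/2 ✓
b·c²: (-27/32)·1/9 + 5/48·1 + 31/96·1 = 1/3 ✓
b·Ac: 5/48·1/5 + 31/96·14/31 = 1/6 ✓
b·c³: (-27/32)·(-1/27) + 5/48·(-1) + 31/96·1 = 1/4 ✓
b·(c∘Ac): 5/48·(-1/5) + 31/96·14/31 = 1/8 ✓
b·Ac²: 5/48·(-1/15) + 31/96·26/93 = 1/12 ✓
b·A²c: 31/96·4/31 = 1/24 ✓; 4 stages ⇒ order 4.

4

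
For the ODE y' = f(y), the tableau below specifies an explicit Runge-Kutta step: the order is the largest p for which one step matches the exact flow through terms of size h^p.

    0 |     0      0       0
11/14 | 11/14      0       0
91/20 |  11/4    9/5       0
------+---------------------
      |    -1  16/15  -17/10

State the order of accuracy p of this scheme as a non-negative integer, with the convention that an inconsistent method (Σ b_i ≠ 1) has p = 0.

b = (-1, 16/15, -17/10)
c = (0, 11/14, 91/20)
Ac = (0, 0, 99/70)
Σ b_i: (-1)·1 + 16/15·1 + (-17/10)·1 = -49/30 ≠ 1 ⇒ order 0.

0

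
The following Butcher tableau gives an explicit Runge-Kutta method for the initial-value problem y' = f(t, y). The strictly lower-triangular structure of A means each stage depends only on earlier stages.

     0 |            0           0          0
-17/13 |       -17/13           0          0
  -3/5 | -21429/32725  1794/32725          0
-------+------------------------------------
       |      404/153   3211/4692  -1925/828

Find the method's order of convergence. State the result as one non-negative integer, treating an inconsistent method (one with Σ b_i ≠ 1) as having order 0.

3

b = (404/153, 3211/4692, -1925/828)
c = (0, -17/13, -3/5)
Ac = (0, 0, -138/1925)
Σ b_i: 404/153·1 + 3211/4692·1 + (-1925/828)·1 = 1 ✓
b·c: 3211/4692·(-17/13) + (-1925/828)·(-3/5) = 1/2 ✓
b·c²: 3211/4692·289/169 + (-1925/828)·9/25 = 1/3 ✓
b·Ac: (-1925/828)·(-138/1925) = 1/6 ✓; 3 stages ⇒ order 3.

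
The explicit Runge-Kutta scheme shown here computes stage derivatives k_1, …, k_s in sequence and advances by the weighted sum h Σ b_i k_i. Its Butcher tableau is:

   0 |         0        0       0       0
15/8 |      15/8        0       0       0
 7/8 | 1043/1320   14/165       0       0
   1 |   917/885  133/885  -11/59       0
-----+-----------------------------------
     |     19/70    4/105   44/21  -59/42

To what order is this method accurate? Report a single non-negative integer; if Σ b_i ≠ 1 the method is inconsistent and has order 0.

4

b = (19/70, 4/105, 44/21, -59/42)
c = (0, 15/8, 7/8, 1)
Ac = (0, 0, 7/44, 7/59)
Σ b_i: 19/70·1 + 4/105·1 + 44/21·1 + (-59/42)·1 = 1 ✓
b·c: 4/105·15/8 + 44/21·7/8 + (-59/42)·1 = 1/2 ✓
b·c²: 4/105·225/64 + 44/21·49/64 + (-59/42)·1 = 1/3 ✓
b·Ac: 44/21·7/44 + (-59/42)·7/59 = 1/6 ✓
b·c³: 4/105·3375/512 + 44/21·343/512 + (-59/42)·1 = 1/4 ✓
b·(c∘Ac): 44/21·49/352 + (-59/42)·7/59 = 1/8 ✓
b·Ac²: 44/21·105/352 + (-59/42)·91/236 = 1/12 ✓
b·A²c: (-59/42)·(-7/236) = 1/24 ✓; 4 stages ⇒ order 4.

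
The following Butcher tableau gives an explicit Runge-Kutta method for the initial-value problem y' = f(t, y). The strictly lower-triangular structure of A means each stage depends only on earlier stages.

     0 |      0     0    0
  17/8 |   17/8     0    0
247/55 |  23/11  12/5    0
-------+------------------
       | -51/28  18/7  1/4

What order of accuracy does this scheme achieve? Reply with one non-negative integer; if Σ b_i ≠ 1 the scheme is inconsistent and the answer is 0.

b = (-51/28, 18/7, 1/4)
c = (0, 17/8, 247/55)
Ac = (0, 0, 51/10)
Σ b_i: (-51/28)·1 + 18/7·1 + 1/4·1 = 1 ✓
b·c: 18/7·17/8 + 1/4·247/55 = 2536/385 ≠ 1/2 ⇒ order 1.

1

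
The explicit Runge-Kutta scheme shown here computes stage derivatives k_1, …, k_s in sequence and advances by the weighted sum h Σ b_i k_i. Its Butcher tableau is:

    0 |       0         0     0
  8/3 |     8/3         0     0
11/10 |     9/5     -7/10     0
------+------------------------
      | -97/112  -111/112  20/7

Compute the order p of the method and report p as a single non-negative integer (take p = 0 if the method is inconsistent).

2

b = (-97/112, -111/112, 20/7)
c = (0, 8/3, 11/10)
Ac = (0, 0, -28/15)
Σ b_i: (-97/112)·1 + (-111/112)·1 + 20/7·1 = 1 ✓
b·c: (-111/112)·8/3 + 20/7·11/10 = 1/2 ✓
b·c²: (-111/112)·64/9 + 20/7·121/100 = -377/105 ≠ 1/3 ⇒ order 2.
b·Ac: 20/7·(-28/15) = -16/3 ≠ 1/6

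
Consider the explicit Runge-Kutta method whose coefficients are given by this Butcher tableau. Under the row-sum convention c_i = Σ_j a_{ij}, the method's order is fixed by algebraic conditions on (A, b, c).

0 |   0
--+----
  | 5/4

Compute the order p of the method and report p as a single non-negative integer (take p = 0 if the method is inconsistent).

b = (5/4)
c = (0)
Σ b_i: 5/4·1 = 5/4 ≠ 1 ⇒ order 0.

0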